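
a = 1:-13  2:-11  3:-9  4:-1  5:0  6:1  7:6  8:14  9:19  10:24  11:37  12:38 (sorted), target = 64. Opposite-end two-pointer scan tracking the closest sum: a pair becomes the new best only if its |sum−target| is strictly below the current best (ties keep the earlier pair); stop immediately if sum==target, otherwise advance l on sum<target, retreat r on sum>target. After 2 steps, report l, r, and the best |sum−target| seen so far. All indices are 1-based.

l=3, r=12, best |Δ|=37

[1,12] -13+38=25 d=39 * → l++
[2,12] -11+38=27 d=37 * → l++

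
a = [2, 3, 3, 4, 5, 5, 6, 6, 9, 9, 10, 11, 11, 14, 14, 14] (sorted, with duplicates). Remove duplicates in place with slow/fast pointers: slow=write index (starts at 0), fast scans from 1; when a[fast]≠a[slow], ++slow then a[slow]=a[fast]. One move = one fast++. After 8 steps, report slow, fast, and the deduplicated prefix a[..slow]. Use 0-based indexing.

slow=5, fast=9, prefix=[2, 3, 4, 5, 6, 9]

slow=0 fast=1: a[fast]=3≠a[slow]=2 write a[1]=3, slow++,fast++
slow=1 fast=2: a[fast]=3=a[slow] dup, fast++
slow=1 fast=3: a[fast]=4≠a[slow]=3 write a[2]=4, slow++,fast++
slow=2 fast=4: a[fast]=5≠a[slow]=4 write a[3]=5, slow++,fast++
slow=3 fast=5: a[fast]=5=a[slow] dup, fast++
slow=3 fast=6: a[fast]=6≠a[slow]=5 write a[4]=6, slow++,fast++
slow=4 fast=7: a[fast]=6=a[slow] dup, fast++
slow=4 fast=8: a[fast]=9≠a[slow]=6 write a[5]=9, slow++,fast++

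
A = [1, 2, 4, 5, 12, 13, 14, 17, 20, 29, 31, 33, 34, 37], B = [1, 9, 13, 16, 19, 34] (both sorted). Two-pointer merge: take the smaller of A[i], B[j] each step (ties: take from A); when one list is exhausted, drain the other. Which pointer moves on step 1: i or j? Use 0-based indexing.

i

[i=0,j=0] A[i]=1<=B[j]=1 take 1 → i++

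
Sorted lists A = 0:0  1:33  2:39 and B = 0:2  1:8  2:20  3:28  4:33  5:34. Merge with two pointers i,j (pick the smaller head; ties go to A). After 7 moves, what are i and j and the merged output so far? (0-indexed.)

i=2, j=5, merged so far=[0, 2, 8, 20, 28, 33, 33]

i=0 j=0: A[i]=0<=B[j]=2 take 0, i++
i=1 j=0: A[i]=33>B[j]=2 take 2, j++
i=1 j=1: A[i]=33>B[j]=8 take 8, j++
i=1 j=2: A[i]=33>B[j]=20 take 20, j++
i=1 j=3: A[i]=33>B[j]=28 take 28, j++
i=1 j=4: A[i]=33<=B[j]=33 take 33, i++
i=2 j=4: A[i]=39>B[j]=33 take 33, j++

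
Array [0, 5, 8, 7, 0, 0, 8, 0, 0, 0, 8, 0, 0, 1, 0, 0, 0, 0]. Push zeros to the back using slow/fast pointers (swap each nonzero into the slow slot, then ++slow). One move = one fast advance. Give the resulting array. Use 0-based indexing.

(s=0,f=0) a[fast]=0 → fast++
(s=0,f=1) a[fast]=5≠0 swap→a[0]=5 → slow++,fast++
(s=1,f=2) a[fast]=8≠0 swap→a[1]=8 → slow++,fast++
(s=2,f=3) a[fast]=7≠0 swap→a[2]=7 → slow++,fast++
(s=3,f=4) a[fast]=0 → fast++
(s=3,f=5) a[fast]=0 → fast++
(s=3,f=6) a[fast]=8≠0 swap→a[3]=8 → slow++,fast++
(s=4,f=7) a[fast]=0 → fast++
(s=4,f=8) a[fast]=0 → fast++
(s=4,f=9) a[fast]=0 → fast++
(s=4,f=10) a[fast]=8≠0 swap→a[4]=8 → slow++,fast++
(s=5,f=11) a[fast]=0 → fast++
(s=5,f=12) a[fast]=0 → fast++
(s=5,f=13) a[fast]=1≠0 swap→a[5]=1 → slow++,fast++
(s=6,f=14) a[fast]=0 → fast++
(s=6,f=15) a[fast]=0 → fast++
(s=6,f=16) a[fast]=0 → fast++
(s=6,f=17) a[fast]=0 → fast++

[5, 8, 7, 8, 8, 1, 0, 0, 0, 0, 0, 0, 0, 0, 0, 0, 0, 0]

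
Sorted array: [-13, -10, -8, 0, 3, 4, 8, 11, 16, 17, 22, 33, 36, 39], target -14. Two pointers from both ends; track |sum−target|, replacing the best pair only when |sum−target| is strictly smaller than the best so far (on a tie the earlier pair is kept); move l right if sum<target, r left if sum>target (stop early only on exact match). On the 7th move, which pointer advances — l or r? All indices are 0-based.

r

l=0 r=13: -13+39=26 d=40 *, r--
l=0 r=12: -13+36=23 d=37 *, r--
l=0 r=11: -13+33=20 d=34 *, r--
l=0 r=10: -13+22=9 d=23 *, r--
l=0 r=9: -13+17=4 d=18 *, r--
l=0 r=8: -13+16=3 d=17 *, r--
l=0 r=7: -13+11=-2 d=12 *, r--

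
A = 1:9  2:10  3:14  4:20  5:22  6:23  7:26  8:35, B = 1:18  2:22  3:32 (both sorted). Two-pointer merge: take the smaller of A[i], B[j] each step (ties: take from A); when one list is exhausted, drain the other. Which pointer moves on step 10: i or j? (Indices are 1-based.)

j

i=1 j=1: A[i]=9<=B[j]=18 take 9, i++
i=2 j=1: A[i]=10<=B[j]=18 take 10, i++
i=3 j=1: A[i]=14<=B[j]=18 take 14, i++
i=4 j=1: A[i]=20>B[j]=18 take 18, j++
i=4 j=2: A[i]=20<=B[j]=22 take 20, i++
i=5 j=2: A[i]=22<=B[j]=22 take 22, i++
i=6 j=2: A[i]=23>B[j]=22 take 22, j++
i=6 j=3: A[i]=23<=B[j]=32 take 23, i++
i=7 j=3: A[i]=26<=B[j]=32 take 26, i++
i=8 j=3: A[i]=35>B[j]=32 take 32, j++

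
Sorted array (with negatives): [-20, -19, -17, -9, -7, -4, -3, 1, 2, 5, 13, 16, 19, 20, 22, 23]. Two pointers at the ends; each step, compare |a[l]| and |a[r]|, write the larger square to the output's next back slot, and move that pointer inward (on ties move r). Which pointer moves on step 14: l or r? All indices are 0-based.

l

l=0 r=15: |-20|<=|23| out[15]=529, r--
l=0 r=14: |-20|<=|22| out[14]=484, r--
l=0 r=13: |-20|<=|20| out[13]=400, r--
l=0 r=12: |-20|>|19| out[12]=400, l++
l=1 r=12: |-19|<=|19| out[11]=361, r--
l=1 r=11: |-19|>|16| out[10]=361, l++
l=2 r=11: |-17|>|16| out[9]=289, l++
l=3 r=11: |-9|<=|16| out[8]=256, r--
l=3 r=10: |-9|<=|13| out[7]=169, r--
l=3 r=9: |-9|>|5| out[6]=81, l++
l=4 r=9: |-7|>|5| out[5]=49, l++
l=5 r=9: |-4|<=|5| out[4]=25, r--
l=5 r=8: |-4|>|2| out[3]=16, l++
l=6 r=8: |-3|>|2| out[2]=9, l++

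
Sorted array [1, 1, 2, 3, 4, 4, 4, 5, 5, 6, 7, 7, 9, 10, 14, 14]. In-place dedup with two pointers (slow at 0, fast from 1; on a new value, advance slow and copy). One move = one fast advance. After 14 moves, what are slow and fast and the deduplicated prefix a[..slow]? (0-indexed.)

(s=0,f=1) a[fast]=1=a[slow] dup → fast++
(s=0,f=2) a[fast]=2≠a[slow]=1 write a[1]=2 → slow++,fast++
(s=1,f=3) a[fast]=3≠a[slow]=2 write a[2]=3 → slow++,fast++
(s=2,f=4) a[fast]=4≠a[slow]=3 write a[3]=4 → slow++,fast++
(s=3,f=5) a[fast]=4=a[slow] dup → fast++
(s=3,f=6) a[fast]=4=a[slow] dup → fast++
(s=3,f=7) a[fast]=5≠a[slow]=4 write a[4]=5 → slow++,fast++
(s=4,f=8) a[fast]=5=a[slow] dup → fast++
(s=4,f=9) a[fast]=6≠a[slow]=5 write a[5]=6 → slow++,fast++
(s=5,f=10) a[fast]=7≠a[slow]=6 write a[6]=7 → slow++,fast++
(s=6,f=11) a[fast]=7=a[slow] dup → fast++
(s=6,f=12) a[fast]=9≠a[slow]=7 write a[7]=9 → slow++,fast++
(s=7,f=13) a[fast]=10≠a[slow]=9 write a[8]=10 → slow++,fast++
(s=8,f=14) a[fast]=14≠a[slow]=10 write a[9]=14 → slow++,fast++

slow=9, fast=15, prefix=[1, 2, 3, 4, 5, 6, 7, 9, 10, 14]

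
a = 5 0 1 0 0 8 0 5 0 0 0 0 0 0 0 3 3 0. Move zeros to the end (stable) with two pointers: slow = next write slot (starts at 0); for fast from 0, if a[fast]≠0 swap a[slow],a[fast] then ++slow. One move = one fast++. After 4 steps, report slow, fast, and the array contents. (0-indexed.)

(s=0,f=0) a[fast]=5≠0 swap→a[0]=5 → slow++,fast++
(s=1,f=1) a[fast]=0 → fast++
(s=1,f=2) a[fast]=1≠0 swap→a[1]=1 → slow++,fast++
(s=2,f=3) a[fast]=0 → fast++

slow=2, fast=4, a=[5, 1, 0, 0, 0, 8, 0, 5, 0, 0, 0, 0, 0, 0, 0, 3, 3, 0]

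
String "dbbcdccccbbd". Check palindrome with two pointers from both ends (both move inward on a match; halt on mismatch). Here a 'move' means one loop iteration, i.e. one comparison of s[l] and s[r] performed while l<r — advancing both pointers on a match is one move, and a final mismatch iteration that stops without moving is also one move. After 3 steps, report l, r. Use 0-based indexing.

[0,11] 'd'=='d' → l++,r--
[1,10] 'b'=='b' → l++,r--
[2,9] 'b'=='b' → l++,r--

l=3, r=8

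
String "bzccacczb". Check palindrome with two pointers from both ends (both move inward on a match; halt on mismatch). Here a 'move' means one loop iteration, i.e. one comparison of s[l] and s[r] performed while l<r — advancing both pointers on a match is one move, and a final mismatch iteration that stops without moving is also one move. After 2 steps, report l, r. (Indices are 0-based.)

[0,8] 'b'=='b' → l++,r--
[1,7] 'z'=='z' → l++,r--

l=2, r=6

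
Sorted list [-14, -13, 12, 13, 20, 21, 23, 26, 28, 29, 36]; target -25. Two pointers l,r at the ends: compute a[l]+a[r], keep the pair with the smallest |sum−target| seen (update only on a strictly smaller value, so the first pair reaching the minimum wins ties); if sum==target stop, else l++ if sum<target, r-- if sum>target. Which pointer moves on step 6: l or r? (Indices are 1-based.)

[1,11] -14+36=22 d=47 * → r--
[1,10] -14+29=15 d=40 * → r--
[1,9] -14+28=14 d=39 * → r--
[1,8] -14+26=12 d=37 * → r--
[1,7] -14+23=9 d=34 * → r--
[1,6] -14+21=7 d=32 * → r--

r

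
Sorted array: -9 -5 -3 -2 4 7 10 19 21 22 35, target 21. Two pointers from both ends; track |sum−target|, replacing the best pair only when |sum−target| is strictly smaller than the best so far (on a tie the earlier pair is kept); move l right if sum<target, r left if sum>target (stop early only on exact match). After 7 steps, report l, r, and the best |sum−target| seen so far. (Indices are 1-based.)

l=5, r=8, best |Δ|=1

[1,11] -9+35=26 d=5 * → r--
[1,10] -9+22=13 d=8 → l++
[2,10] -5+22=17 d=4 * → l++
[3,10] -3+22=19 d=2 * → l++
[4,10] -2+22=20 d=1 * → l++
[5,10] 4+22=26 d=5 → r--
[5,9] 4+21=25 d=4 → r--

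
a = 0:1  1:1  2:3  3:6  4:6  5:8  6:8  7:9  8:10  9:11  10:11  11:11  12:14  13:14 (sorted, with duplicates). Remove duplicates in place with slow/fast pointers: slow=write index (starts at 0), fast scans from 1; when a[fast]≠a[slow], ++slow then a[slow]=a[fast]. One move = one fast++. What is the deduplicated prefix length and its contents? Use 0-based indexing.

slow=0 fast=1: a[fast]=1=a[slow] dup, fast++
slow=0 fast=2: a[fast]=3≠a[slow]=1 write a[1]=3, slow++,fast++
slow=1 fast=3: a[fast]=6≠a[slow]=3 write a[2]=6, slow++,fast++
slow=2 fast=4: a[fast]=6=a[slow] dup, fast++
slow=2 fast=5: a[fast]=8≠a[slow]=6 write a[3]=8, slow++,fast++
slow=3 fast=6: a[fast]=8=a[slow] dup, fast++
slow=3 fast=7: a[fast]=9≠a[slow]=8 write a[4]=9, slow++,fast++
slow=4 fast=8: a[fast]=10≠a[slow]=9 write a[5]=10, slow++,fast++
slow=5 fast=9: a[fast]=11≠a[slow]=10 write a[6]=11, slow++,fast++
slow=6 fast=10: a[fast]=11=a[slow] dup, fast++
slow=6 fast=11: a[fast]=11=a[slow] dup, fast++
slow=6 fast=12: a[fast]=14≠a[slow]=11 write a[7]=14, slow++,fast++
slow=7 fast=13: a[fast]=14=a[slow] dup, fast++

length 8; prefix = [1, 3, 6, 8, 9, 10, 11, 14]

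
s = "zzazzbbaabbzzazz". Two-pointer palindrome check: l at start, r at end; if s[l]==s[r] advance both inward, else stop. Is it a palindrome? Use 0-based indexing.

palindrome

[0,15] 'z'=='z' → l++,r--
[1,14] 'z'=='z' → l++,r--
[2,13] 'a'=='a' → l++,r--
[3,12] 'z'=='z' → l++,r--
[4,11] 'z'=='z' → l++,r--
[5,10] 'b'=='b' → l++,r--
[6,9] 'b'=='b' → l++,r--
[7,8] 'a'=='a' → l++,r--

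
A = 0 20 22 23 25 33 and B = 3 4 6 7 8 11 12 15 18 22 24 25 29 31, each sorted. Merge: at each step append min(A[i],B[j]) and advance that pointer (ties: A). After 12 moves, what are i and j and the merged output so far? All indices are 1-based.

i=4, j=10, merged so far=[0, 3, 4, 6, 7, 8, 11, 12, 15, 18, 20, 22]

[i=1,j=1] A[i]=0<=B[j]=3 take 0 → i++
[i=2,j=1] A[i]=20>B[j]=3 take 3 → j++
[i=2,j=2] A[i]=20>B[j]=4 take 4 → j++
[i=2,j=3] A[i]=20>B[j]=6 take 6 → j++
[i=2,j=4] A[i]=20>B[j]=7 take 7 → j++
[i=2,j=5] A[i]=20>B[j]=8 take 8 → j++
[i=2,j=6] A[i]=20>B[j]=11 take 11 → j++
[i=2,j=7] A[i]=20>B[j]=12 take 12 → j++
[i=2,j=8] A[i]=20>B[j]=15 take 15 → j++
[i=2,j=9] A[i]=20>B[j]=18 take 18 → j++
[i=2,j=10] A[i]=20<=B[j]=22 take 20 → i++
[i=3,j=10] A[i]=22<=B[j]=22 take 22 → i++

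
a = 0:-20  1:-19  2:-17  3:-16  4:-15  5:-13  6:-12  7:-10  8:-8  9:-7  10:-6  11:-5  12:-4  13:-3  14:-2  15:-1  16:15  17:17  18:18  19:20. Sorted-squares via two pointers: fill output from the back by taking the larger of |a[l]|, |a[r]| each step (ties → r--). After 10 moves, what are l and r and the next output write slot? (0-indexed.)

[0,19] |-20|<=|20| out[19]=400 → r--
[0,18] |-20|>|18| out[18]=400 → l++
[1,18] |-19|>|18| out[17]=361 → l++
[2,18] |-17|<=|18| out[16]=324 → r--
[2,17] |-17|<=|17| out[15]=289 → r--
[2,16] |-17|>|15| out[14]=289 → l++
[3,16] |-16|>|15| out[13]=256 → l++
[4,16] |-15|<=|15| out[12]=225 → r--
[4,15] |-15|>|-1| out[11]=225 → l++
[5,15] |-13|>|-1| out[10]=169 → l++

l=6, r=15, next write slot=9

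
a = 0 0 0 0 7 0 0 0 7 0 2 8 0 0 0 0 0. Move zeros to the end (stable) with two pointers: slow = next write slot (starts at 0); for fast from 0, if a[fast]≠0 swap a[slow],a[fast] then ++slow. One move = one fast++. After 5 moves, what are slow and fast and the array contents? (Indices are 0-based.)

slow=1, fast=5, a=[7, 0, 0, 0, 0, 0, 0, 0, 7, 0, 2, 8, 0, 0, 0, 0, 0]

(s=0,f=0) a[fast]=0 → fast++
(s=0,f=1) a[fast]=0 → fast++
(s=0,f=2) a[fast]=0 → fast++
(s=0,f=3) a[fast]=0 → fast++
(s=0,f=4) a[fast]=7≠0 swap→a[0]=7 → slow++,fast++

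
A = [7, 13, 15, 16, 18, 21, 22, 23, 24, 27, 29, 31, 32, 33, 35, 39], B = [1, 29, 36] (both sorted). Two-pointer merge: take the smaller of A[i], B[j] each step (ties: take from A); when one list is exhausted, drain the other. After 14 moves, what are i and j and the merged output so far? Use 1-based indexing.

[i=1,j=1] A[i]=7>B[j]=1 take 1 → j++
[i=1,j=2] A[i]=7<=B[j]=29 take 7 → i++
[i=2,j=2] A[i]=13<=B[j]=29 take 13 → i++
[i=3,j=2] A[i]=15<=B[j]=29 take 15 → i++
[i=4,j=2] A[i]=16<=B[j]=29 take 16 → i++
[i=5,j=2] A[i]=18<=B[j]=29 take 18 → i++
[i=6,j=2] A[i]=21<=B[j]=29 take 21 → i++
[i=7,j=2] A[i]=22<=B[j]=29 take 22 → i++
[i=8,j=2] A[i]=23<=B[j]=29 take 23 → i++
[i=9,j=2] A[i]=24<=B[j]=29 take 24 → i++
[i=10,j=2] A[i]=27<=B[j]=29 take 27 → i++
[i=11,j=2] A[i]=29<=B[j]=29 take 29 → i++
[i=12,j=2] A[i]=31>B[j]=29 take 29 → j++
[i=12,j=3] A[i]=31<=B[j]=36 take 31 → i++

i=13, j=3, merged so far=[1, 7, 13, 15, 16, 18, 21, 22, 23, 24, 27, 29, 29, 31]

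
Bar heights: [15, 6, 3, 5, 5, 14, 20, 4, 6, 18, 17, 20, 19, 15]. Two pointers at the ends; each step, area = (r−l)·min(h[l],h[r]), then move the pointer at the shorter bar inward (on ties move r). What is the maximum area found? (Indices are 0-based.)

[0,13] min(15,15)*13=195 best=195 * → r--
[0,12] min(15,19)*12=180 best=195 → l++
[1,12] min(6,19)*11=66 best=195 → l++
[2,12] min(3,19)*10=30 best=195 → l++
[3,12] min(5,19)*9=45 best=195 → l++
[4,12] min(5,19)*8=40 best=195 → l++
[5,12] min(14,19)*7=98 best=195 → l++
[6,12] min(20,19)*6=114 best=195 → r--
[6,11] min(20,20)*5=100 best=195 → r--
[6,10] min(20,17)*4=68 best=195 → r--
[6,9] min(20,18)*3=54 best=195 → r--
[6,8] min(20,6)*2=12 best=195 → r--
[6,7] min(20,4)*1=4 best=195 → r--

max area = 195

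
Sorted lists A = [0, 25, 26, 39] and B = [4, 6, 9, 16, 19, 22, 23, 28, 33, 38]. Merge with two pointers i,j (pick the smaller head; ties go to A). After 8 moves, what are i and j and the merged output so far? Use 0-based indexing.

[i=0,j=0] A[i]=0<=B[j]=4 take 0 → i++
[i=1,j=0] A[i]=25>B[j]=4 take 4 → j++
[i=1,j=1] A[i]=25>B[j]=6 take 6 → j++
[i=1,j=2] A[i]=25>B[j]=9 take 9 → j++
[i=1,j=3] A[i]=25>B[j]=16 take 16 → j++
[i=1,j=4] A[i]=25>B[j]=19 take 19 → j++
[i=1,j=5] A[i]=25>B[j]=22 take 22 → j++
[i=1,j=6] A[i]=25>B[j]=23 take 23 → j++

i=1, j=7, merged so far=[0, 4, 6, 9, 16, 19, 22, 23]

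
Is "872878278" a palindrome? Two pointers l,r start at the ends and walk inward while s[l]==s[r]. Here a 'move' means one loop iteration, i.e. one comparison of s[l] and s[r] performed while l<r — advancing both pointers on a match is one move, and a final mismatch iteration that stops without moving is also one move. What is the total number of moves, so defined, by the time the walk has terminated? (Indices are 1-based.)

4 moves

[1,9] '8'=='8' → l++,r--
[2,8] '7'=='7' → l++,r--
[3,7] '2'=='2' → l++,r--
[4,6] '8'=='8' → l++,r--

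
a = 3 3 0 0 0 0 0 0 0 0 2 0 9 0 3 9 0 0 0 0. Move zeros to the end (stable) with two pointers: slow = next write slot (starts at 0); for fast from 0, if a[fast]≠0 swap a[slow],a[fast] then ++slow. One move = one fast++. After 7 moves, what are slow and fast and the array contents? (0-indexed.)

(s=0,f=0) a[fast]=3≠0 swap→a[0]=3 → slow++,fast++
(s=1,f=1) a[fast]=3≠0 swap→a[1]=3 → slow++,fast++
(s=2,f=2) a[fast]=0 → fast++
(s=2,f=3) a[fast]=0 → fast++
(s=2,f=4) a[fast]=0 → fast++
(s=2,f=5) a[fast]=0 → fast++
(s=2,f=6) a[fast]=0 → fast++

slow=2, fast=7, a=[3, 3, 0, 0, 0, 0, 0, 0, 0, 0, 2, 0, 9, 0, 3, 9, 0, 0, 0, 0]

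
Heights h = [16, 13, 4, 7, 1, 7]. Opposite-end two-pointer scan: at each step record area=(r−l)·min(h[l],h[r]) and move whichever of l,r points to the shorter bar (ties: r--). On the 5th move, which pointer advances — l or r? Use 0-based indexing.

r

l=0 r=5: min(16,7)*5=35 best=35 *, r--
l=0 r=4: min(16,1)*4=4 best=35, r--
l=0 r=3: min(16,7)*3=21 best=35, r--
l=0 r=2: min(16,4)*2=8 best=35, r--
l=0 r=1: min(16,13)*1=13 best=35, r--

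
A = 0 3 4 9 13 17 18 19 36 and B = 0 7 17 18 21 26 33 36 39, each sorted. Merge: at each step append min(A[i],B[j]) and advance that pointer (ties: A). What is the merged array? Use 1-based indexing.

[0, 0, 3, 4, 7, 9, 13, 17, 17, 18, 18, 19, 21, 26, 33, 36, 36, 39]

i=1 j=1: A[i]=0<=B[j]=0 take 0, i++
i=2 j=1: A[i]=3>B[j]=0 take 0, j++
i=2 j=2: A[i]=3<=B[j]=7 take 3, i++
i=3 j=2: A[i]=4<=B[j]=7 take 4, i++
i=4 j=2: A[i]=9>B[j]=7 take 7, j++
i=4 j=3: A[i]=9<=B[j]=17 take 9, i++
i=5 j=3: A[i]=13<=B[j]=17 take 13, i++
i=6 j=3: A[i]=17<=B[j]=17 take 17, i++
i=7 j=3: A[i]=18>B[j]=17 take 17, j++
i=7 j=4: A[i]=18<=B[j]=18 take 18, i++
i=8 j=4: A[i]=19>B[j]=18 take 18, j++
i=8 j=5: A[i]=19<=B[j]=21 take 19, i++
i=9 j=5: A[i]=36>B[j]=21 take 21, j++
i=9 j=6: A[i]=36>B[j]=26 take 26, j++
i=9 j=7: A[i]=36>B[j]=33 take 33, j++
i=9 j=8: A[i]=36<=B[j]=36 take 36, i++
i=10 j=8: A done, take B[j]=36, j++
i=10 j=9: A done, take B[j]=39, j++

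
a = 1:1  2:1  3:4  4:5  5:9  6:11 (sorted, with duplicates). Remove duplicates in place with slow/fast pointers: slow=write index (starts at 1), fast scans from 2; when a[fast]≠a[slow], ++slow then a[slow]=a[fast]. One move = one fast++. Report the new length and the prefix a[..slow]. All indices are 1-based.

slow=1 fast=2: a[fast]=1=a[slow] dup, fast++
slow=1 fast=3: a[fast]=4≠a[slow]=1 write a[2]=4, slow++,fast++
slow=2 fast=4: a[fast]=5≠a[slow]=4 write a[3]=5, slow++,fast++
slow=3 fast=5: a[fast]=9≠a[slow]=5 write a[4]=9, slow++,fast++
slow=4 fast=6: a[fast]=11≠a[slow]=9 write a[5]=11, slow++,fast++

length 5; prefix = [1, 4, 5, 9, 11]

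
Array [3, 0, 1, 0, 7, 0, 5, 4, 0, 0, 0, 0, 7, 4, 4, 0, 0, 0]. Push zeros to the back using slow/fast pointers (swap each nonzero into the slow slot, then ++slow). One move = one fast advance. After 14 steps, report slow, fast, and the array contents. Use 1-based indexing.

(s=1,f=1) a[fast]=3≠0 swap→a[1]=3 → slow++,fast++
(s=2,f=2) a[fast]=0 → fast++
(s=2,f=3) a[fast]=1≠0 swap→a[2]=1 → slow++,fast++
(s=3,f=4) a[fast]=0 → fast++
(s=3,f=5) a[fast]=7≠0 swap→a[3]=7 → slow++,fast++
(s=4,f=6) a[fast]=0 → fast++
(s=4,f=7) a[fast]=5≠0 swap→a[4]=5 → slow++,fast++
(s=5,f=8) a[fast]=4≠0 swap→a[5]=4 → slow++,fast++
(s=6,f=9) a[fast]=0 → fast++
(s=6,f=10) a[fast]=0 → fast++
(s=6,f=11) a[fast]=0 → fast++
(s=6,f=12) a[fast]=0 → fast++
(s=6,f=13) a[fast]=7≠0 swap→a[6]=7 → slow++,fast++
(s=7,f=14) a[fast]=4≠0 swap→a[7]=4 → slow++,fast++

slow=8, fast=15, a=[3, 1, 7, 5, 4, 7, 4, 0, 0, 0, 0, 0, 0, 0, 4, 0, 0, 0]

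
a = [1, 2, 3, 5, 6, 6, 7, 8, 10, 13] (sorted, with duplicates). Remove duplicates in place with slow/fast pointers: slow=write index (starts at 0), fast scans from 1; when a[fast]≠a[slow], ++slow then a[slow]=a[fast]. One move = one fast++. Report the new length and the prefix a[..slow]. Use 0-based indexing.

length 9; prefix = [1, 2, 3, 5, 6, 7, 8, 10, 13]

(s=0,f=1) a[fast]=2≠a[slow]=1 write a[1]=2 → slow++,fast++
(s=1,f=2) a[fast]=3≠a[slow]=2 write a[2]=3 → slow++,fast++
(s=2,f=3) a[fast]=5≠a[slow]=3 write a[3]=5 → slow++,fast++
(s=3,f=4) a[fast]=6≠a[slow]=5 write a[4]=6 → slow++,fast++
(s=4,f=5) a[fast]=6=a[slow] dup → fast++
(s=4,f=6) a[fast]=7≠a[slow]=6 write a[5]=7 → slow++,fast++
(s=5,f=7) a[fast]=8≠a[slow]=7 write a[6]=8 → slow++,fast++
(s=6,f=8) a[fast]=10≠a[slow]=8 write a[7]=10 → slow++,fast++
(s=7,f=9) a[fast]=13≠a[slow]=10 write a[8]=13 → slow++,fast++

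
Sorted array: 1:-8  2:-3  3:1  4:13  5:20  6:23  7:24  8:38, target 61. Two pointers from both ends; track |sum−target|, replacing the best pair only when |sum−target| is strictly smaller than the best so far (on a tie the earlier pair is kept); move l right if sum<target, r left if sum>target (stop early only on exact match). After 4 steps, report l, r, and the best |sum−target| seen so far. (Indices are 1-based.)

l=1 r=8: -8+38=30 d=31 *, l++
l=2 r=8: -3+38=35 d=26 *, l++
l=3 r=8: 1+38=39 d=22 *, l++
l=4 r=8: 13+38=51 d=10 *, l++

l=5, r=8, best |Δ|=10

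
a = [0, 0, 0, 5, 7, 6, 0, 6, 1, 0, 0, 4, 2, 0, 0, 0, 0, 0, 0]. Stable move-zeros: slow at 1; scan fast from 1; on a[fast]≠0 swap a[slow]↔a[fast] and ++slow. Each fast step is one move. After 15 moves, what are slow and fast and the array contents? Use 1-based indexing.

slow=1 fast=1: a[fast]=0, fast++
slow=1 fast=2: a[fast]=0, fast++
slow=1 fast=3: a[fast]=0, fast++
slow=1 fast=4: a[fast]=5≠0 swap→a[1]=5, slow++,fast++
slow=2 fast=5: a[fast]=7≠0 swap→a[2]=7, slow++,fast++
slow=3 fast=6: a[fast]=6≠0 swap→a[3]=6, slow++,fast++
slow=4 fast=7: a[fast]=0, fast++
slow=4 fast=8: a[fast]=6≠0 swap→a[4]=6, slow++,fast++
slow=5 fast=9: a[fast]=1≠0 swap→a[5]=1, slow++,fast++
slow=6 fast=10: a[fast]=0, fast++
slow=6 fast=11: a[fast]=0, fast++
slow=6 fast=12: a[fast]=4≠0 swap→a[6]=4, slow++,fast++
slow=7 fast=13: a[fast]=2≠0 swap→a[7]=2, slow++,fast++
slow=8 fast=14: a[fast]=0, fast++
slow=8 fast=15: a[fast]=0, fast++

slow=8, fast=16, a=[5, 7, 6, 6, 1, 4, 2, 0, 0, 0, 0, 0, 0, 0, 0, 0, 0, 0, 0]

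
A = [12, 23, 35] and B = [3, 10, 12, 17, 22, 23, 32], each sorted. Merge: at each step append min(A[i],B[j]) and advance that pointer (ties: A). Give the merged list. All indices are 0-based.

i=0 j=0: A[i]=12>B[j]=3 take 3, j++
i=0 j=1: A[i]=12>B[j]=10 take 10, j++
i=0 j=2: A[i]=12<=B[j]=12 take 12, i++
i=1 j=2: A[i]=23>B[j]=12 take 12, j++
i=1 j=3: A[i]=23>B[j]=17 take 17, j++
i=1 j=4: A[i]=23>B[j]=22 take 22, j++
i=1 j=5: A[i]=23<=B[j]=23 take 23, i++
i=2 j=5: A[i]=35>B[j]=23 take 23, j++
i=2 j=6: A[i]=35>B[j]=32 take 32, j++
i=2 j=7: B done, take A[i]=35, i++

[3, 10, 12, 12, 17, 22, 23, 23, 32, 35]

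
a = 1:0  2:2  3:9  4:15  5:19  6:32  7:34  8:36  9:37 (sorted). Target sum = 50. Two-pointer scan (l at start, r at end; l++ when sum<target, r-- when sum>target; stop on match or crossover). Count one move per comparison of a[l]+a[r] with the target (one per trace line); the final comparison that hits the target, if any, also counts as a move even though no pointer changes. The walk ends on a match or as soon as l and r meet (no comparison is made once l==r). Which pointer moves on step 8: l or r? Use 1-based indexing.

l=1 r=9: 0+37=37 <50, l++
l=2 r=9: 2+37=39 <50, l++
l=3 r=9: 9+37=46 <50, l++
l=4 r=9: 15+37=52 >50, r--
l=4 r=8: 15+36=51 >50, r--
l=4 r=7: 15+34=49 <50, l++
l=5 r=7: 19+34=53 >50, r--
l=5 r=6: 19+32=51 >50, r--

r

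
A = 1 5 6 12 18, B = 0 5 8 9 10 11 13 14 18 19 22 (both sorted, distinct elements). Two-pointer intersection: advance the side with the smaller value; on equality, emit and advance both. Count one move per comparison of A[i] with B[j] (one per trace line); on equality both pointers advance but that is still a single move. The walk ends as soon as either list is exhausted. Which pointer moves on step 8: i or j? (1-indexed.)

j

i=1 j=1: 1>0, j++
i=1 j=2: 1<5, i++
i=2 j=2: 5==5 emit, i++,j++
i=3 j=3: 6<8, i++
i=4 j=3: 12>8, j++
i=4 j=4: 12>9, j++
i=4 j=5: 12>10, j++
i=4 j=6: 12>11, j++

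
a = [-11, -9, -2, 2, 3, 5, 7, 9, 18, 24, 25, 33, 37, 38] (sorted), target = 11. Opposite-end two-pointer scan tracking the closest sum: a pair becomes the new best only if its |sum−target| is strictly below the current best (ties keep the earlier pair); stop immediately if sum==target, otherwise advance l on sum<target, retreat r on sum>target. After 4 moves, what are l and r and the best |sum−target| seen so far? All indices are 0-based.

[0,13] -11+38=27 d=16 * → r--
[0,12] -11+37=26 d=15 * → r--
[0,11] -11+33=22 d=11 * → r--
[0,10] -11+25=14 d=3 * → r--

l=0, r=9, best |Δ|=3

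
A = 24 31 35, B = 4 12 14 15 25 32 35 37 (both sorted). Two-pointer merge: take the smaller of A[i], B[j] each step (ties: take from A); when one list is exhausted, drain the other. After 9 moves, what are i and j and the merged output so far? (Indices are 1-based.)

i=4, j=7, merged so far=[4, 12, 14, 15, 24, 25, 31, 32, 35]

[i=1,j=1] A[i]=24>B[j]=4 take 4 → j++
[i=1,j=2] A[i]=24>B[j]=12 take 12 → j++
[i=1,j=3] A[i]=24>B[j]=14 take 14 → j++
[i=1,j=4] A[i]=24>B[j]=15 take 15 → j++
[i=1,j=5] A[i]=24<=B[j]=25 take 24 → i++
[i=2,j=5] A[i]=31>B[j]=25 take 25 → j++
[i=2,j=6] A[i]=31<=B[j]=32 take 31 → i++
[i=3,j=6] A[i]=35>B[j]=32 take 32 → j++
[i=3,j=7] A[i]=35<=B[j]=35 take 35 → i++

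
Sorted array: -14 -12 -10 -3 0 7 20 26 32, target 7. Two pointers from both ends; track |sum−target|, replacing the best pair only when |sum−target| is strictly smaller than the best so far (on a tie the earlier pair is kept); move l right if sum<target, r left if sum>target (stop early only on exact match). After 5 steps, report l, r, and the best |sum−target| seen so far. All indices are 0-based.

l=2, r=5, best |Δ|=1

[0,8] -14+32=18 d=11 * → r--
[0,7] -14+26=12 d=5 * → r--
[0,6] -14+20=6 d=1 * → l++
[1,6] -12+20=8 d=1 → r--
[1,5] -12+7=-5 d=12 → l++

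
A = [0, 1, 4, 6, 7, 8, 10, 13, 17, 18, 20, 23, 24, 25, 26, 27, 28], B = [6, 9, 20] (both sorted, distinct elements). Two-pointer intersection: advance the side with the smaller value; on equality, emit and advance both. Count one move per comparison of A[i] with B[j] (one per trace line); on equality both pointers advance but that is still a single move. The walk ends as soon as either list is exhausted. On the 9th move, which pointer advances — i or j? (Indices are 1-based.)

i=1 j=1: 0<6, i++
i=2 j=1: 1<6, i++
i=3 j=1: 4<6, i++
i=4 j=1: 6==6 emit, i++,j++
i=5 j=2: 7<9, i++
i=6 j=2: 8<9, i++
i=7 j=2: 10>9, j++
i=7 j=3: 10<20, i++
i=8 j=3: 13<20, i++

i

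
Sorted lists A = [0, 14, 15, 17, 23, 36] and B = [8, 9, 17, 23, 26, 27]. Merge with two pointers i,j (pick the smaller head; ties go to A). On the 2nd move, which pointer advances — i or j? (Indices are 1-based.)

j

i=1 j=1: A[i]=0<=B[j]=8 take 0, i++
i=2 j=1: A[i]=14>B[j]=8 take 8, j++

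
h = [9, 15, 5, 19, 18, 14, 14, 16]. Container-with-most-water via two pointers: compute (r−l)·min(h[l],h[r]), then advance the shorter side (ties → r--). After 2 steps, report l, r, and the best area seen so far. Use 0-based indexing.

l=2, r=7, best area=90

l=0 r=7: min(9,16)*7=63 best=63 *, l++
l=1 r=7: min(15,16)*6=90 best=90 *, l++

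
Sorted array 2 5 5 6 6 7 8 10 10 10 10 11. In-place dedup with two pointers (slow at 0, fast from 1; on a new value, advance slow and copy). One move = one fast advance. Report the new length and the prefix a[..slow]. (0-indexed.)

length 7; prefix = [2, 5, 6, 7, 8, 10, 11]

(s=0,f=1) a[fast]=5≠a[slow]=2 write a[1]=5 → slow++,fast++
(s=1,f=2) a[fast]=5=a[slow] dup → fast++
(s=1,f=3) a[fast]=6≠a[slow]=5 write a[2]=6 → slow++,fast++
(s=2,f=4) a[fast]=6=a[slow] dup → fast++
(s=2,f=5) a[fast]=7≠a[slow]=6 write a[3]=7 → slow++,fast++
(s=3,f=6) a[fast]=8≠a[slow]=7 write a[4]=8 → slow++,fast++
(s=4,f=7) a[fast]=10≠a[slow]=8 write a[5]=10 → slow++,fast++
(s=5,f=8) a[fast]=10=a[slow] dup → fast++
(s=5,f=9) a[fast]=10=a[slow] dup → fast++
(s=5,f=10) a[fast]=10=a[slow] dup → fast++
(s=5,f=11) a[fast]=11≠a[slow]=10 write a[6]=11 → slow++,fast++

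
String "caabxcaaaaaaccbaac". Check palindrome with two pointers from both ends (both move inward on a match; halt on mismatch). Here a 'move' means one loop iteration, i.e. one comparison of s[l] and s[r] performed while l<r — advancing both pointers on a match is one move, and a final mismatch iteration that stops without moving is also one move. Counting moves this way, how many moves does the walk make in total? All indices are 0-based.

5 moves

l=0 r=17: 'c'=='c', l++,r--
l=1 r=16: 'a'=='a', l++,r--
l=2 r=15: 'a'=='a', l++,r--
l=3 r=14: 'b'=='b', l++,r--
l=4 r=13: 'x'!='c', stop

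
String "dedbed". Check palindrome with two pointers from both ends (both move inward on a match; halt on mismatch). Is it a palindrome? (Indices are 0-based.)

not a palindrome (mismatch at 2,3)

[0,5] 'd'=='d' → l++,r--
[1,4] 'e'=='e' → l++,r--
[2,3] 'd'!='b' → stop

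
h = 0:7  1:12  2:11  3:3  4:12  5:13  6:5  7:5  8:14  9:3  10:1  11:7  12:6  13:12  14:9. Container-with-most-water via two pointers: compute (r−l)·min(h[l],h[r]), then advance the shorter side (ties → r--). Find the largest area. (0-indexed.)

max area = 144

[0,14] min(7,9)*14=98 best=98 * → l++
[1,14] min(12,9)*13=117 best=117 * → r--
[1,13] min(12,12)*12=144 best=144 * → r--
[1,12] min(12,6)*11=66 best=144 → r--
[1,11] min(12,7)*10=70 best=144 → r--
[1,10] min(12,1)*9=9 best=144 → r--
[1,9] min(12,3)*8=24 best=144 → r--
[1,8] min(12,14)*7=84 best=144 → l++
[2,8] min(11,14)*6=66 best=144 → l++
[3,8] min(3,14)*5=15 best=144 → l++
[4,8] min(12,14)*4=48 best=144 → l++
[5,8] min(13,14)*3=39 best=144 → l++
[6,8] min(5,14)*2=10 best=144 → l++
[7,8] min(5,14)*1=5 best=144 → l++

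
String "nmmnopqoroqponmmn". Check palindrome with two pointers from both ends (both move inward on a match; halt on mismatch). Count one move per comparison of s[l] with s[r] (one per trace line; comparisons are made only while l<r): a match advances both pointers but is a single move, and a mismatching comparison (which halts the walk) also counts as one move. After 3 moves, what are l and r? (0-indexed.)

l=3, r=13

[0,16] 'n'=='n' → l++,r--
[1,15] 'm'=='m' → l++,r--
[2,14] 'm'=='m' → l++,r--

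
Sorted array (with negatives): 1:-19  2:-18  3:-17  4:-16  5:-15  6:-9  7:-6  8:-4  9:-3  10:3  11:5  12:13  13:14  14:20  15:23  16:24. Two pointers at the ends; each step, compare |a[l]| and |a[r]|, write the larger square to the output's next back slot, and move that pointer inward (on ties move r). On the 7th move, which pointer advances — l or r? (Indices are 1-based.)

l

[1,16] |-19|<=|24| out[16]=576 → r--
[1,15] |-19|<=|23| out[15]=529 → r--
[1,14] |-19|<=|20| out[14]=400 → r--
[1,13] |-19|>|14| out[13]=361 → l++
[2,13] |-18|>|14| out[12]=324 → l++
[3,13] |-17|>|14| out[11]=289 → l++
[4,13] |-16|>|14| out[10]=256 → l++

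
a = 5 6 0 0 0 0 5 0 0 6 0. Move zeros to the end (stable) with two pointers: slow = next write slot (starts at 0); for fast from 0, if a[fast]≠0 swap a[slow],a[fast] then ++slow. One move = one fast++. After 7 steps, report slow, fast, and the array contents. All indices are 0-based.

(s=0,f=0) a[fast]=5≠0 swap→a[0]=5 → slow++,fast++
(s=1,f=1) a[fast]=6≠0 swap→a[1]=6 → slow++,fast++
(s=2,f=2) a[fast]=0 → fast++
(s=2,f=3) a[fast]=0 → fast++
(s=2,f=4) a[fast]=0 → fast++
(s=2,f=5) a[fast]=0 → fast++
(s=2,f=6) a[fast]=5≠0 swap→a[2]=5 → slow++,fast++

slow=3, fast=7, a=[5, 6, 5, 0, 0, 0, 0, 0, 0, 6, 0]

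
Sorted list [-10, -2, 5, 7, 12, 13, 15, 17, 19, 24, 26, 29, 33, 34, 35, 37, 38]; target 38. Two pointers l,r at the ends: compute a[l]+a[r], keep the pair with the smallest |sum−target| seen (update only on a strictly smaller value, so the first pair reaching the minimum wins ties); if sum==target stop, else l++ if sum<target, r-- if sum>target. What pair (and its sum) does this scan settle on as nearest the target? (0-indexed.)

l=0 r=16: -10+38=28 d=10 *, l++
l=1 r=16: -2+38=36 d=2 *, l++
l=2 r=16: 5+38=43 d=5, r--
l=2 r=15: 5+37=42 d=4, r--
l=2 r=14: 5+35=40 d=2, r--
l=2 r=13: 5+34=39 d=1 *, r--
l=2 r=12: 5+33=38 d=0 *, stop

pair (5, 33) with sum 38 (|Δ|=0)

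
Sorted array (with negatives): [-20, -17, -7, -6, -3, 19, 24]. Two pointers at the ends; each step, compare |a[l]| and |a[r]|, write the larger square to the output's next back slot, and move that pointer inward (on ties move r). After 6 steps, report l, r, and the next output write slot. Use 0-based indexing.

l=0 r=6: |-20|<=|24| out[6]=576, r--
l=0 r=5: |-20|>|19| out[5]=400, l++
l=1 r=5: |-17|<=|19| out[4]=361, r--
l=1 r=4: |-17|>|-3| out[3]=289, l++
l=2 r=4: |-7|>|-3| out[2]=49, l++
l=3 r=4: |-6|>|-3| out[1]=36, l++

l=4, r=4, next write slot=0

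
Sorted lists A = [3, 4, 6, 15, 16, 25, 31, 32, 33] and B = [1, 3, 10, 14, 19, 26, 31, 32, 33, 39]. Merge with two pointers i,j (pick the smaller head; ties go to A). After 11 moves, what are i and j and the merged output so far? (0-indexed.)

i=0 j=0: A[i]=3>B[j]=1 take 1, j++
i=0 j=1: A[i]=3<=B[j]=3 take 3, i++
i=1 j=1: A[i]=4>B[j]=3 take 3, j++
i=1 j=2: A[i]=4<=B[j]=10 take 4, i++
i=2 j=2: A[i]=6<=B[j]=10 take 6, i++
i=3 j=2: A[i]=15>B[j]=10 take 10, j++
i=3 j=3: A[i]=15>B[j]=14 take 14, j++
i=3 j=4: A[i]=15<=B[j]=19 take 15, i++
i=4 j=4: A[i]=16<=B[j]=19 take 16, i++
i=5 j=4: A[i]=25>B[j]=19 take 19, j++
i=5 j=5: A[i]=25<=B[j]=26 take 25, i++

i=6, j=5, merged so far=[1, 3, 3, 4, 6, 10, 14, 15, 16, 19, 25]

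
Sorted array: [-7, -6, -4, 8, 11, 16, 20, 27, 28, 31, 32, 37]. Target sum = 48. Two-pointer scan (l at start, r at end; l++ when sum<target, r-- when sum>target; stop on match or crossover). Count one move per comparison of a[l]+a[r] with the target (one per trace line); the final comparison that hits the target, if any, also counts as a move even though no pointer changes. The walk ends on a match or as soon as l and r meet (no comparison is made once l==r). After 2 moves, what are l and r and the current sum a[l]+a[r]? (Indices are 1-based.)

l=3, r=12, sum=33

l=1 r=12: -7+37=30 <48, l++
l=2 r=12: -6+37=31 <48, l++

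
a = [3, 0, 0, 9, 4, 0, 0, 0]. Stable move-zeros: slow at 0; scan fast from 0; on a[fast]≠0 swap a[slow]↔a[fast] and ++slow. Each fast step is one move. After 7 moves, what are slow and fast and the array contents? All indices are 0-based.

slow=3, fast=7, a=[3, 9, 4, 0, 0, 0, 0, 0]

(s=0,f=0) a[fast]=3≠0 swap→a[0]=3 → slow++,fast++
(s=1,f=1) a[fast]=0 → fast++
(s=1,f=2) a[fast]=0 → fast++
(s=1,f=3) a[fast]=9≠0 swap→a[1]=9 → slow++,fast++
(s=2,f=4) a[fast]=4≠0 swap→a[2]=4 → slow++,fast++
(s=3,f=5) a[fast]=0 → fast++
(s=3,f=6) a[fast]=0 → fast++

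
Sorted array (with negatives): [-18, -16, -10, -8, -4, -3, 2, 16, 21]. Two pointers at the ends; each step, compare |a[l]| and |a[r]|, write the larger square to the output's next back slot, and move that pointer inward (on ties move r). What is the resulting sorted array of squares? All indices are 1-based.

[4, 9, 16, 64, 100, 256, 256, 324, 441]

l=1 r=9: |-18|<=|21| out[9]=441, r--
l=1 r=8: |-18|>|16| out[8]=324, l++
l=2 r=8: |-16|<=|16| out[7]=256, r--
l=2 r=7: |-16|>|2| out[6]=256, l++
l=3 r=7: |-10|>|2| out[5]=100, l++
l=4 r=7: |-8|>|2| out[4]=64, l++
l=5 r=7: |-4|>|2| out[3]=16, l++
l=6 r=7: |-3|>|2| out[2]=9, l++
l=7 r=7: |2|<=|2| out[1]=4, r--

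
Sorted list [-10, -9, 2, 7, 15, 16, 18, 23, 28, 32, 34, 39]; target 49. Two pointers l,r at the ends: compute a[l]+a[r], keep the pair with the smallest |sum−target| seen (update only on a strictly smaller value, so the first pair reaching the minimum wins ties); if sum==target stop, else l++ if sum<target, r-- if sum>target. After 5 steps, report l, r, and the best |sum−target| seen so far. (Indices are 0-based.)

[0,11] -10+39=29 d=20 * → l++
[1,11] -9+39=30 d=19 * → l++
[2,11] 2+39=41 d=8 * → l++
[3,11] 7+39=46 d=3 * → l++
[4,11] 15+39=54 d=5 → r--

l=4, r=10, best |Δ|=3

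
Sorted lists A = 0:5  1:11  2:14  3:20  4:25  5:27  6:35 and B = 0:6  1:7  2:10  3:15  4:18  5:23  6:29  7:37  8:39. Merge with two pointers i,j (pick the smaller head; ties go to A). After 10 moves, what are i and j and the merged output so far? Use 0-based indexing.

i=4, j=6, merged so far=[5, 6, 7, 10, 11, 14, 15, 18, 20, 23]

[i=0,j=0] A[i]=5<=B[j]=6 take 5 → i++
[i=1,j=0] A[i]=11>B[j]=6 take 6 → j++
[i=1,j=1] A[i]=11>B[j]=7 take 7 → j++
[i=1,j=2] A[i]=11>B[j]=10 take 10 → j++
[i=1,j=3] A[i]=11<=B[j]=15 take 11 → i++
[i=2,j=3] A[i]=14<=B[j]=15 take 14 → i++
[i=3,j=3] A[i]=20>B[j]=15 take 15 → j++
[i=3,j=4] A[i]=20>B[j]=18 take 18 → j++
[i=3,j=5] A[i]=20<=B[j]=23 take 20 → i++
[i=4,j=5] A[i]=25>B[j]=23 take 23 → j++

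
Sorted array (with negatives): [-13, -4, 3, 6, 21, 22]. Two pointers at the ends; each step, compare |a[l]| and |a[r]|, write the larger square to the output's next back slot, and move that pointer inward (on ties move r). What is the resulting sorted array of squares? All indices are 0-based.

[0,5] |-13|<=|22| out[5]=484 → r--
[0,4] |-13|<=|21| out[4]=441 → r--
[0,3] |-13|>|6| out[3]=169 → l++
[1,3] |-4|<=|6| out[2]=36 → r--
[1,2] |-4|>|3| out[1]=16 → l++
[2,2] |3|<=|3| out[0]=9 → r--

[9, 16, 36, 169, 441, 484]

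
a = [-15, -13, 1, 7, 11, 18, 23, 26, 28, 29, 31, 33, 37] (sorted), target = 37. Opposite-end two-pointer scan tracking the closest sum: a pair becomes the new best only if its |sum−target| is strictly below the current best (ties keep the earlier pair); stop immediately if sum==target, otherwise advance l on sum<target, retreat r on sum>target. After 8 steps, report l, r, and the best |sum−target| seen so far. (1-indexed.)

l=5, r=9, best |Δ|=1

[1,13] -15+37=22 d=15 * → l++
[2,13] -13+37=24 d=13 * → l++
[3,13] 1+37=38 d=1 * → r--
[3,12] 1+33=34 d=3 → l++
[4,12] 7+33=40 d=3 → r--
[4,11] 7+31=38 d=1 → r--
[4,10] 7+29=36 d=1 → l++
[5,10] 11+29=40 d=3 → r--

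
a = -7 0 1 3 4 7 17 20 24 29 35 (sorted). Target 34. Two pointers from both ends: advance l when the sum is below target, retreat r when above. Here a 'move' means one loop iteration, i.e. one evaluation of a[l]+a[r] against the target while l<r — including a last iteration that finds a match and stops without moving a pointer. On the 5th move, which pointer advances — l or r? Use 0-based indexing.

[0,10] -7+35=28 <34 → l++
[1,10] 0+35=35 >34 → r--
[1,9] 0+29=29 <34 → l++
[2,9] 1+29=30 <34 → l++
[3,9] 3+29=32 <34 → l++

l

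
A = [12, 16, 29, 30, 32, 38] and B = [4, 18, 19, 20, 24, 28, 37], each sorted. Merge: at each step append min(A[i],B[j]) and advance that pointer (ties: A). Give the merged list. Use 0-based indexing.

[4, 12, 16, 18, 19, 20, 24, 28, 29, 30, 32, 37, 38]

i=0 j=0: A[i]=12>B[j]=4 take 4, j++
i=0 j=1: A[i]=12<=B[j]=18 take 12, i++
i=1 j=1: A[i]=16<=B[j]=18 take 16, i++
i=2 j=1: A[i]=29>B[j]=18 take 18, j++
i=2 j=2: A[i]=29>B[j]=19 take 19, j++
i=2 j=3: A[i]=29>B[j]=20 take 20, j++
i=2 j=4: A[i]=29>B[j]=24 take 24, j++
i=2 j=5: A[i]=29>B[j]=28 take 28, j++
i=2 j=6: A[i]=29<=B[j]=37 take 29, i++
i=3 j=6: A[i]=30<=B[j]=37 take 30, i++
i=4 j=6: A[i]=32<=B[j]=37 take 32, i++
i=5 j=6: A[i]=38>B[j]=37 take 37, j++
i=5 j=7: B done, take A[i]=38, i++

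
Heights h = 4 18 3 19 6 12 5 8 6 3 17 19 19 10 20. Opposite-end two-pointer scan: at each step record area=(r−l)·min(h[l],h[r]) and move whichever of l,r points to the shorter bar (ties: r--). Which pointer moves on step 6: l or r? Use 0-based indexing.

l

[0,14] min(4,20)*14=56 best=56 * → l++
[1,14] min(18,20)*13=234 best=234 * → l++
[2,14] min(3,20)*12=36 best=234 → l++
[3,14] min(19,20)*11=209 best=234 → l++
[4,14] min(6,20)*10=60 best=234 → l++
[5,14] min(12,20)*9=108 best=234 → l++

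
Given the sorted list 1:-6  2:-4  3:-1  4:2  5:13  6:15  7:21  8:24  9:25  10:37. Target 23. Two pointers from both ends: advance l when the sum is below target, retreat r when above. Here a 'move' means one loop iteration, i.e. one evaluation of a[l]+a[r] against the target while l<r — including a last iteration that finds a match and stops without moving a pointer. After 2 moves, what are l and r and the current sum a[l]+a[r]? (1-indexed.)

[1,10] -6+37=31 >23 → r--
[1,9] -6+25=19 <23 → l++

l=2, r=9, sum=21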